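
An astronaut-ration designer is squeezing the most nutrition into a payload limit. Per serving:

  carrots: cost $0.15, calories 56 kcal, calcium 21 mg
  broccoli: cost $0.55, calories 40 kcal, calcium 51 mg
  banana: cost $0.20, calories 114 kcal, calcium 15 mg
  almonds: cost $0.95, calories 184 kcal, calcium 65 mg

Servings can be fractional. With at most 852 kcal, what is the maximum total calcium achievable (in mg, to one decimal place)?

1086.3 mg

Calcium per kcal: broccoli 1.275, carrots 0.375, almonds 0.3533, banana 0.1316.
With no serving limits, spend the whole calories allowance on broccoli: 852 kcal / 40 kcal × 51 mg = 1086.3 mg.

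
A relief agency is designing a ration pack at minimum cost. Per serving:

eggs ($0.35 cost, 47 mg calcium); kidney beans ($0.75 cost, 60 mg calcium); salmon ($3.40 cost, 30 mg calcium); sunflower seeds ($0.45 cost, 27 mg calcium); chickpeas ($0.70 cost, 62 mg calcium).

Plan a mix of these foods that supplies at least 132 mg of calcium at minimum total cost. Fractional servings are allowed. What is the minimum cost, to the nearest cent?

Cost per mg of calcium: eggs $0.0074, chickpeas $0.0113, kidney beans $0.0125, sunflower seeds $0.0167, salmon $0.1133.
With no serving limits, use only eggs: 132 mg / 47 mg = 2.809 servings × $0.35 = $0.98.

$0.98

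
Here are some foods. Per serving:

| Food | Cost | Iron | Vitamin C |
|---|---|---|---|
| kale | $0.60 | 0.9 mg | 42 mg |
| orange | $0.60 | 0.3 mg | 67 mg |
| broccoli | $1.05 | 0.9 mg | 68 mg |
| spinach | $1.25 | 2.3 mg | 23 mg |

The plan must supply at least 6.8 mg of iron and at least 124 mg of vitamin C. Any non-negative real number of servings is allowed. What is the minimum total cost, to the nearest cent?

At the optimum either one food covers both requirements or two foods hit both targets exactly; no other combination can be cheaper.
kale only: max(6.8/0.9, 124/42) = 7.556 servings → $4.53.
orange only: max(6.8/0.3, 124/67) = 22.67 servings → $13.60.
broccoli only: max(6.8/0.9, 124/68) = 7.556 servings → $7.93.
spinach only: max(6.8/2.3, 124/23) = 5.391 servings → $6.74.
kale + orange: the both-tight solution has a negative serving — not a feasible corner.
kale + broccoli: intersection lies outside the first quadrant.
kale + spinach with both tight: 1.697 servings and 2.292 servings → $3.88.
orange + broccoli with both targets exact would need a negative amount; discard.
orange + spinach with both tight: 0.875 servings and 2.842 servings → $4.08.
broccoli + spinach with both tight: 0.9492 servings and 2.585 servings → $4.23.
The minimum over all feasible corners is $3.88.

$3.88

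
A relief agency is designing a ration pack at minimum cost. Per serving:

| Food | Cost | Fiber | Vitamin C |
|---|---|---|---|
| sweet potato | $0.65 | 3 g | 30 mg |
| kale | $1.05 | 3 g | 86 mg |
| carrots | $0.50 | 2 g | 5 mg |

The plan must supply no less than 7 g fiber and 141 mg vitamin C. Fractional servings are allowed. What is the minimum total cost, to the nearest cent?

The cheapest plan sits at a corner of the feasible region — with two constraints it uses at most two foods.
sweet potato only: max(7/3, 141/30) = 4.7 servings → $3.06.
kale only: max(7/3, 141/86) = 2.333 servings → $2.45.
carrots only: max(7/2, 141/5) = 28.2 servings → $14.10.
sweet potato + kale with both tight: 1.065 servings and 1.268 servings → $2.02.
sweet potato + carrots: the both-tight solution has a negative serving — not a feasible corner.
kale + carrots with both tight: 1.573 servings and 1.14 servings → $2.22.
So the least-cost plan costs $2.02.

$2.02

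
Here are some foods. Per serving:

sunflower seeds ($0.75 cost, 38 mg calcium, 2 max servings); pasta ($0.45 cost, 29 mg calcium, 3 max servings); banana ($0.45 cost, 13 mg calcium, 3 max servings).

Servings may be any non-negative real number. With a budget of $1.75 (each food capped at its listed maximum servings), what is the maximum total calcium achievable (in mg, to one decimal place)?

Calcium per dollar: pasta 64.44, sunflower seeds 50.67, banana 28.89.
Take 3 servings of pasta: spends $1.35, +87.0 mg calcium (running total 87.0 mg).
Take 0.5333 servings of sunflower seeds: spends $0.40, +20.3 mg calcium (running total 107.3 mg).
Filling greedily by calcium-per-dollar is optimal for one linear limit, giving 107.3 mg.

107.3 mg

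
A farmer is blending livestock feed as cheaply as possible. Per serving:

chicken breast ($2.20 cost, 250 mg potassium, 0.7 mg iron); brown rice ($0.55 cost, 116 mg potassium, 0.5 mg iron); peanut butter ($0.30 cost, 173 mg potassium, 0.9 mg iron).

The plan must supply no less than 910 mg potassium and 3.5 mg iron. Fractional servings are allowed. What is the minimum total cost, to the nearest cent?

For a min-cost LP with two ≥-constraints, a basic feasible solution has at most two positive variables.
chicken breast only: max(910/250, 3.5/0.7) = 5 servings → $11.00.
brown rice only: max(910/116, 3.5/0.5) = 7.845 servings → $4.31.
peanut butter only: max(910/173, 3.5/0.9) = 5.26 servings → $1.58.
chicken breast + brown rice with both tight: 1.119 servings and 5.434 servings → $5.45.
chicken breast + peanut butter with both tight: 2.055 servings and 2.291 servings → $5.21.
brown rice + peanut butter: intersection lies outside the first quadrant.
The minimum over all feasible corners is $1.58.

$1.58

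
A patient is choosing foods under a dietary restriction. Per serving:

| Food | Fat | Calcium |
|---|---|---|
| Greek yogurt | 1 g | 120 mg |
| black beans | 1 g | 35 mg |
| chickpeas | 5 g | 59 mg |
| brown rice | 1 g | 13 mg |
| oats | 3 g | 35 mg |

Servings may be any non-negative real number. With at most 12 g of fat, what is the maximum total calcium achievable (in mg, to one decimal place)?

Calcium per g fat: Greek yogurt 120, black beans 35, brown rice 13, chickpeas 11.8, oats 11.67.
With no serving limits, spend the whole fat allowance on Greek yogurt: 12 g / 1 g × 120 mg = 1440.0 mg.

1440.0 mg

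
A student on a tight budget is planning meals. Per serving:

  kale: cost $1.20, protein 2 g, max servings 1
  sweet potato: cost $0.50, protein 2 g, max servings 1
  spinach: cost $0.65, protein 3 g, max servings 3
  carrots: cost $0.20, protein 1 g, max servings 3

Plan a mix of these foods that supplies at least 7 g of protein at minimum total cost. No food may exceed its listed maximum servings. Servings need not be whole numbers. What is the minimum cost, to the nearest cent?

Cost per g of protein: carrots $0.2000, spinach $0.2167, sweet potato $0.2500, kale $0.6000.
Take 3 servings of carrots: +3.0 g protein for $0.60 (total $0.60, still need 4.0 g).
Take 1.333 servings of spinach: +4.0 g protein for $0.87 (total $1.47, still need 0.0 g).
Greedy by cheapest-per-g is optimal for a single linear constraint, so the minimum cost is $1.47.

$1.47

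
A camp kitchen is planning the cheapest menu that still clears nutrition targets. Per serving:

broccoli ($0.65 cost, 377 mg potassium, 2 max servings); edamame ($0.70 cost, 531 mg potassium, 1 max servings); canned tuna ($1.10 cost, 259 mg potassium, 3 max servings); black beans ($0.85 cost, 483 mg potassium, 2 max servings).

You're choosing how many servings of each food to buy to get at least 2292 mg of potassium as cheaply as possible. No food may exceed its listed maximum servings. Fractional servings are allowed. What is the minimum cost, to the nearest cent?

Cost per mg of potassium: edamame $0.0013, broccoli $0.0017, black beans $0.0018, canned tuna $0.0042.
Take 1 serving of edamame: +531.0 mg potassium for $0.70 (total $0.70, still need 1761.0 mg).
Take 2 servings of broccoli: +754.0 mg potassium for $1.30 (total $2.00, still need 1007.0 mg).
Take 2 servings of black beans: +966.0 mg potassium for $1.70 (total $3.70, still need 41.0 mg).
Take 0.1583 servings of canned tuna: +41.0 mg potassium for $0.17 (total $3.87, still need 0.0 mg).
Greedy by cheapest-per-mg is optimal for a single linear constraint, so the minimum cost is $3.87.

$3.87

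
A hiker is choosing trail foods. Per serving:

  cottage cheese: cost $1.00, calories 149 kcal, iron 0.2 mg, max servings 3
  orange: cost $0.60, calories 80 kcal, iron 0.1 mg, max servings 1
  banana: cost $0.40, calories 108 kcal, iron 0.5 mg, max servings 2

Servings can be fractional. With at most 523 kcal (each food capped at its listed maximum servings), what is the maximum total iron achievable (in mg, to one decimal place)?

1.4 mg

Iron per kcal: banana 0.00463, cottage cheese 0.001342, orange 0.00125.
Take 2 servings of banana: uses 216 kcal, +1.0 mg iron (running total 1.0 mg).
Take 2.06 servings of cottage cheese: uses 307 kcal, +0.4 mg iron (running total 1.4 mg).
Greedy by best ratio exhausts the calories allowance optimally: 1.4 mg.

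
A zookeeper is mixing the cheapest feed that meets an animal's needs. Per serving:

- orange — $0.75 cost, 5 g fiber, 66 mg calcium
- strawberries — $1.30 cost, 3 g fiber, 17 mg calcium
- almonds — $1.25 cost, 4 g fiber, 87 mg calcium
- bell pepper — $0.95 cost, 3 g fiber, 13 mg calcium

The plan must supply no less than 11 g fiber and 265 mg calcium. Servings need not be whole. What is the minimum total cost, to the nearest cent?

A basic optimal solution has at most two foods positive. Try each food alone and each pair with both targets met exactly.
orange only: max(11/5, 265/66) = 4.015 servings → $3.01.
strawberries only: max(11/3, 265/17) = 15.59 servings → $20.26.
almonds only: max(11/4, 265/87) = 3.046 servings → $3.81.
bell pepper only: max(11/3, 265/13) = 20.38 servings → $19.37.
orange + strawberries with both targets exact would need a negative amount; discard.
orange + almonds with both targets exact would need a negative amount; discard.
orange + bell pepper: the both-tight solution has a negative serving — not a feasible corner.
strawberries + almonds: the both-tight solution has a negative serving — not a feasible corner.
strawberries + bell pepper: intersection lies outside the first quadrant.
almonds + bell pepper: intersection lies outside the first quadrant.
So the least-cost plan costs $3.01.

$3.01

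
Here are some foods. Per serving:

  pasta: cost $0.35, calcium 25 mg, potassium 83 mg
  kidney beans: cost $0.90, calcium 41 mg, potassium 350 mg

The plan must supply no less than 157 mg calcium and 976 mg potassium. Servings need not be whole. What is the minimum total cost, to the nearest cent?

For a min-cost LP with two ≥-constraints, a basic feasible solution has at most two positive variables.
pasta only: max(157/25, 976/83) = 11.76 servings → $4.12.
kidney beans only: max(157/41, 976/350) = 3.829 servings → $3.45.
pasta + kidney beans with both tight: 2.793 servings and 2.126 servings → $2.89.
Cheapest feasible corner: $2.89.

$2.89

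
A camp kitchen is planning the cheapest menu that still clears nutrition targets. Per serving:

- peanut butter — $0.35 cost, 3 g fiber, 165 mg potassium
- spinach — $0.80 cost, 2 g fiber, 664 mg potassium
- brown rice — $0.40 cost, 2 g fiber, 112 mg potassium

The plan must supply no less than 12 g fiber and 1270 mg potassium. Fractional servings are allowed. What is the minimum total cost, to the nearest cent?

peanut butter only: max(12/3, 1270/165) = 7.697 servings → $2.69.
spinach only: max(12/2, 1270/664) = 6 servings → $4.80.
brown rice only: max(12/2, 1270/112) = 11.34 servings → $4.54.
peanut butter + spinach with both tight: 3.266 servings and 1.101 servings → $2.02.
peanut butter + brown rice: the both-tight solution has a negative serving — not a feasible corner.
spinach + brown rice with both tight: 1.083 servings and 4.917 servings → $2.83.
The minimum over all feasible corners is $2.02.

$2.02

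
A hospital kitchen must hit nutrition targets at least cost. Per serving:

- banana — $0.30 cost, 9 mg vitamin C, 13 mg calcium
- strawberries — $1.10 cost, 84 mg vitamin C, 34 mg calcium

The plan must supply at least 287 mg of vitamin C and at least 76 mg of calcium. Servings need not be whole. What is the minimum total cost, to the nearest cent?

At the optimum either one food covers both requirements or two foods hit both targets exactly; no other combination can be cheaper.
banana only: max(287/9, 76/13) = 31.89 servings → $9.57.
strawberries only: max(287/84, 76/34) = 3.417 servings → $3.76.
banana + strawberries: the both-tight solution has a negative serving — not a feasible corner.
Cheapest feasible corner: $3.76.

$3.76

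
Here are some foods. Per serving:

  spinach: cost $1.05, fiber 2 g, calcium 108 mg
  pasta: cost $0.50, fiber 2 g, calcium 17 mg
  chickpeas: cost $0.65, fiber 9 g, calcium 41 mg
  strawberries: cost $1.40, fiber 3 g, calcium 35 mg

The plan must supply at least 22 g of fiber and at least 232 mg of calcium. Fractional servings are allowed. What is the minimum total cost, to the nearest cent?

$2.80

Two binding constraints pin down two serving amounts, so the optimal mix uses at most two foods. The candidates are each food alone (scaled to the tighter of fiber/calcium) and each pair with both constraints tight.
spinach only: max(22/2, 232/108) = 11 servings → $11.55.
pasta only: max(22/2, 232/17) = 13.65 servings → $6.82.
chickpeas only: max(22/9, 232/41) = 5.659 servings → $3.68.
strawberries only: max(22/3, 232/35) = 7.333 servings → $10.27.
spinach + pasta with both tight: 0.4945 servings and 10.51 servings → $5.77.
spinach + chickpeas with both tight: 1.333 servings and 2.148 servings → $2.80.
spinach + strawberries with both targets exact would need a negative amount; discard.
pasta + chickpeas: intersection lies outside the first quadrant.
pasta + strawberries with both tight: 3.895 servings and 4.737 servings → $8.58.
chickpeas + strawberries with both tight: 0.3854 servings and 6.177 servings → $8.90.
The minimum over all feasible corners is $2.80.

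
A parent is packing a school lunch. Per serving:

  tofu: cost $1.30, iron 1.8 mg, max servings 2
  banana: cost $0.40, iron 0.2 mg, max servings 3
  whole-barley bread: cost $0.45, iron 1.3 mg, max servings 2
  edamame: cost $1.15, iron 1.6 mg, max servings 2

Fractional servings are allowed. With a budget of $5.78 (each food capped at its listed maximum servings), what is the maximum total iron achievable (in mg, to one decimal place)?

Iron per dollar: whole-barley bread 2.889, edamame 1.391, tofu 1.385, banana 0.5.
Take 2 servings of whole-barley bread: spends $0.90, +2.6 mg iron (running total 2.6 mg).
Take 2 servings of edamame: spends $2.30, +3.2 mg iron (running total 5.8 mg).
Take 1.985 servings of tofu: spends $2.58, +3.6 mg iron (running total 9.4 mg).
Greedy by best ratio exhausts the cost allowance optimally: 9.4 mg.

9.4 mg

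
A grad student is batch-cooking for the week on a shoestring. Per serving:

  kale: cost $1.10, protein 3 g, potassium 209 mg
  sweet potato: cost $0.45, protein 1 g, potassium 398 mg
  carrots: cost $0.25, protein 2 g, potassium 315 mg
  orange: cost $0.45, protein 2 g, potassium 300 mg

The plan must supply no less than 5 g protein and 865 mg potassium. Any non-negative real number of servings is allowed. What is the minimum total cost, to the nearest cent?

$0.69

This is a tiny linear program; its minimum lies at a vertex of the feasible set. List the vertices and price them.
kale only: max(5/3, 865/209) = 4.139 servings → $4.55.
sweet potato only: max(5/1, 865/398) = 5 servings → $2.25.
carrots only: max(5/2, 865/315) = 2.746 servings → $0.69.
orange only: max(5/2, 865/300) = 2.883 servings → $1.30.
kale + sweet potato with both tight: 1.142 servings and 1.574 servings → $1.96.
kale + carrots: the both-tight solution has a negative serving — not a feasible corner.
kale + orange with both targets exact would need a negative amount; discard.
sweet potato + carrots with both tight: 0.3222 servings and 2.339 servings → $0.73.
sweet potato + orange with both tight: 0.4637 servings and 2.268 servings → $1.23.
carrots + orange: intersection lies outside the first quadrant.
Cheapest feasible corner: $0.69.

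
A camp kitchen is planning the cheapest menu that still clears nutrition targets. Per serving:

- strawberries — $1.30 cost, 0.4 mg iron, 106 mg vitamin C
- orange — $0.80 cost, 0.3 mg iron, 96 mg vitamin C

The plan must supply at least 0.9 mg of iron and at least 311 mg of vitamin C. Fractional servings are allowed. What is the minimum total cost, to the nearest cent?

$2.59

Check every corner: each single food scaled to meet both minima, and each pair solved so both constraints bind.
strawberries only: max(0.9/0.4, 311/106) = 2.934 servings → $3.81.
orange only: max(0.9/0.3, 311/96) = 3.24 servings → $2.59.
strawberries + orange: the both-tight solution has a negative serving — not a feasible corner.
The minimum over all feasible corners is $2.59.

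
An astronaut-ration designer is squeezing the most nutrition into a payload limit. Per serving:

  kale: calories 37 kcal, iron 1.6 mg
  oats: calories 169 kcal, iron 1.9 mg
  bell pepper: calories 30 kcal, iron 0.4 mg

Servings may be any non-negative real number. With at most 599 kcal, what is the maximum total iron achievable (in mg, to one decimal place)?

Iron per kcal: kale 0.04324, bell pepper 0.01333, oats 0.01124.
With no serving limits, spend the whole calories allowance on kale: 599 kcal / 37 kcal × 1.6 mg = 25.9 mg.

25.9 mg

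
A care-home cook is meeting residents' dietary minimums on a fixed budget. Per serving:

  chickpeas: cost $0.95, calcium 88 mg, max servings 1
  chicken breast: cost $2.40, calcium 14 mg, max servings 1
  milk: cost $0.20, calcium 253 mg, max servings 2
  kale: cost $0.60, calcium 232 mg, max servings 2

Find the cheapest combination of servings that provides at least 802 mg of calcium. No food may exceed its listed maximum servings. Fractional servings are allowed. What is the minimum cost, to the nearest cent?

$1.17

Cost per mg of calcium: milk $0.0008, kale $0.0026, chickpeas $0.0108, chicken breast $0.1714.
Take 2 servings of milk: +506.0 mg calcium for $0.40 (total $0.40, still need 296.0 mg).
Take 1.276 servings of kale: +296.0 mg calcium for $0.77 (total $1.17, still need 0.0 mg).
Greedy by cheapest-per-mg is optimal for a single linear constraint, so the minimum cost is $1.17.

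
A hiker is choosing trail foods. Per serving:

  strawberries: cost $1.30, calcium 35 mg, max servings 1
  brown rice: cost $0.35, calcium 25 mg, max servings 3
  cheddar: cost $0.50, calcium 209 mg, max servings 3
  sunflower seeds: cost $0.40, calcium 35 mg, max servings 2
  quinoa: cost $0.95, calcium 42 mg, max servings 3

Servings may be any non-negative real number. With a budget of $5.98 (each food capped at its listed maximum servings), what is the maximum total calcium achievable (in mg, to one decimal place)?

888.3 mg

Calcium per dollar: cheddar 418, sunflower seeds 87.5, brown rice 71.43, quinoa 44.21, strawberries 26.92.
Take 3 servings of cheddar: spends $1.50, +627.0 mg calcium (running total 627.0 mg).
Take 2 servings of sunflower seeds: spends $0.80, +70.0 mg calcium (running total 697.0 mg).
Take 3 servings of brown rice: spends $1.05, +75.0 mg calcium (running total 772.0 mg).
Take 2.768 servings of quinoa: spends $2.63, +116.3 mg calcium (running total 888.3 mg).
Greedy by best ratio exhausts the cost allowance optimally: 888.3 mg.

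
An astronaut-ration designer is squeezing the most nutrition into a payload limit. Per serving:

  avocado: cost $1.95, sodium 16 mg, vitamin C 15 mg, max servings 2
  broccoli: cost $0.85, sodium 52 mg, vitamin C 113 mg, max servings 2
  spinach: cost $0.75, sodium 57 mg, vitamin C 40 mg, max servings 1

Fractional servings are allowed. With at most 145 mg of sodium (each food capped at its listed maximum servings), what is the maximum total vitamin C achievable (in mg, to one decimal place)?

Vitamin C per mg sodium: broccoli 2.173, avocado 0.9375, spinach 0.7018.
Take 2 servings of broccoli: uses 104 mg sodium, +226.0 mg vitamin C (running total 226.0 mg).
Take 2 servings of avocado: uses 32 mg sodium, +30.0 mg vitamin C (running total 256.0 mg).
Take 0.1579 servings of spinach: uses 9 mg sodium, +6.3 mg vitamin C (running total 262.3 mg).
Filling greedily by vitamin C-per-mg sodium is optimal for one linear limit, giving 262.3 mg.

262.3 mg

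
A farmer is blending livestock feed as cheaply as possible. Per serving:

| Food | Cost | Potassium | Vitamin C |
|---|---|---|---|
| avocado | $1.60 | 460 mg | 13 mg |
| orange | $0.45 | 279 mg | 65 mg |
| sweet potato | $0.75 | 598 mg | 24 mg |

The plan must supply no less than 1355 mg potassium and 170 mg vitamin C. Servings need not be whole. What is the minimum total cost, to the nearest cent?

$1.91

avocado only: max(1355/460, 170/13) = 13.08 servings → $20.92.
orange only: max(1355/279, 170/65) = 4.857 servings → $2.19.
sweet potato only: max(1355/598, 170/24) = 7.083 servings → $5.31.
avocado + orange with both tight: 1.547 servings and 2.306 servings → $3.51.
avocado + sweet potato: the both-tight solution has a negative serving — not a feasible corner.
orange + sweet potato with both tight: 2.149 servings and 1.263 servings → $1.91.
So the least-cost plan costs $1.91.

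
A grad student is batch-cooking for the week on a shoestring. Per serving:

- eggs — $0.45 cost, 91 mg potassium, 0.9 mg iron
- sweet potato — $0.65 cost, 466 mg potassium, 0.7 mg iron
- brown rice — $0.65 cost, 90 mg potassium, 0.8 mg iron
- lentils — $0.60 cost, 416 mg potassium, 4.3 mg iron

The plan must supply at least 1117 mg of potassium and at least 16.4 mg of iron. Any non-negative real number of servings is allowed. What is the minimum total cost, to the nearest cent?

$2.29

Minimising a linear cost over {potassium ≥ 1117, iron ≥ 16.4, servings ≥ 0} — the optimum is at a vertex, using one or two foods.
eggs only: max(1117/91, 16.4/0.9) = 18.22 servings → $8.20.
sweet potato only: max(1117/466, 16.4/0.7) = 23.43 servings → $15.23.
brown rice only: max(1117/90, 16.4/0.8) = 20.5 servings → $13.32.
lentils only: max(1117/416, 16.4/4.3) = 3.814 servings → $2.29.
eggs + sweet potato: the both-tight solution has a negative serving — not a feasible corner.
eggs + brown rice: intersection lies outside the first quadrant.
eggs + lentils: the both-tight solution has a negative serving — not a feasible corner.
sweet potato + brown rice: intersection lies outside the first quadrant.
sweet potato + lentils: intersection lies outside the first quadrant.
brown rice + lentils: the both-tight solution has a negative serving — not a feasible corner.
The minimum over all feasible corners is $2.29.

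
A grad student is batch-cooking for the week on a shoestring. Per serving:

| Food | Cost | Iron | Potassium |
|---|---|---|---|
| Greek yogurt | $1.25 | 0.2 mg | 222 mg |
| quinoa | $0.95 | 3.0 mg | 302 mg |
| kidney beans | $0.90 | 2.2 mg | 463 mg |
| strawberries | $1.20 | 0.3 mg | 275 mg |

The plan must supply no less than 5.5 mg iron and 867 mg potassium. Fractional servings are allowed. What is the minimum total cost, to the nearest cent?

$2.01

For a min-cost LP with two ≥-constraints, a basic feasible solution has at most two positive variables.
Greek yogurt only: max(5.5/0.2, 867/222) = 27.5 servings → $34.38.
quinoa only: max(5.5/3.0, 867/302) = 2.871 servings → $2.73.
kidney beans only: max(5.5/2.2, 867/463) = 2.5 servings → $2.25.
strawberries only: max(5.5/0.3, 867/275) = 18.33 servings → $22.00.
Greek yogurt + quinoa with both tight: 1.552 servings and 1.73 servings → $3.58.
Greek yogurt + kidney beans: intersection lies outside the first quadrant.
Greek yogurt + strawberries with both targets exact would need a negative amount; discard.
quinoa + kidney beans with both tight: 0.882 servings and 1.297 servings → $2.01.
quinoa + strawberries with both tight: 1.705 servings and 1.28 servings → $3.16.
kidney beans + strawberries: the both-tight solution has a negative serving — not a feasible corner.
The minimum over all feasible corners is $2.01.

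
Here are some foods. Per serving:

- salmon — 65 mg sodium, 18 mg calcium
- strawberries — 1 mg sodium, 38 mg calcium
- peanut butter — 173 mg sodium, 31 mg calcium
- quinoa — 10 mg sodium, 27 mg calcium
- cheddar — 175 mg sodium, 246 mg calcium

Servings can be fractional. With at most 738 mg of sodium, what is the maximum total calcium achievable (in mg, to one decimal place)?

28044.0 mg

Calcium per mg sodium: strawberries 38, quinoa 2.7, cheddar 1.406, salmon 0.2769, peanut butter 0.1792.
With no serving limits, spend the whole sodium allowance on strawberries: 738 mg / 1 mg × 38 mg = 28044.0 mg.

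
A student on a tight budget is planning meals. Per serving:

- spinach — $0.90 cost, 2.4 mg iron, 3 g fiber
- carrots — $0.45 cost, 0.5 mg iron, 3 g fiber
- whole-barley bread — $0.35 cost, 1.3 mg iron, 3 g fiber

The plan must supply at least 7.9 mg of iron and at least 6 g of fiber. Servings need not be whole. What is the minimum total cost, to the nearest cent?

spinach only: max(7.9/2.4, 6/3) = 3.292 servings → $2.96.
carrots only: max(7.9/0.5, 6/3) = 15.8 servings → $7.11.
whole-barley bread only: max(7.9/1.3, 6/3) = 6.077 servings → $2.13.
spinach + carrots with both targets exact would need a negative amount; discard.
spinach + whole-barley bread with both targets exact would need a negative amount; discard.
carrots + whole-barley bread: the both-tight solution has a negative serving — not a feasible corner.
The minimum over all feasible corners is $2.13.

$2.13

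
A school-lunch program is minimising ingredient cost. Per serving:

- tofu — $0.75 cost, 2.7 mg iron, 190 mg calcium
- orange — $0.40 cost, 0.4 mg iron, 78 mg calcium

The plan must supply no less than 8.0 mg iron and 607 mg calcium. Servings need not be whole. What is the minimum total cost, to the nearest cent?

Minimising a linear cost over {iron ≥ 8.0, calcium ≥ 607, servings ≥ 0} — the optimum is at a vertex, using one or two foods.
tofu only: max(8.0/2.7, 607/190) = 3.195 servings → $2.40.
orange only: max(8.0/0.4, 607/78) = 20 servings → $8.00.
tofu + orange with both tight: 2.832 servings and 0.8834 servings → $2.48.
So the least-cost plan costs $2.40.

$2.40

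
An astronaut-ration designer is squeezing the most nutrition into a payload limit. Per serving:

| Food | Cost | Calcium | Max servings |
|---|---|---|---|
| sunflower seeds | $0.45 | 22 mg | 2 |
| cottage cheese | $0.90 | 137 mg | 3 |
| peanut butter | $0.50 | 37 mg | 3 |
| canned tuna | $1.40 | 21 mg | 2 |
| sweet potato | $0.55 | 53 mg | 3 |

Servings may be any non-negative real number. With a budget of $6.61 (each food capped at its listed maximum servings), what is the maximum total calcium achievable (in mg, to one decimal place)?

718.2 mg

Calcium per dollar: cottage cheese 152.2, sweet potato 96.36, peanut butter 74, sunflower seeds 48.89, canned tuna 15.
Take 3 servings of cottage cheese: spends $2.70, +411.0 mg calcium (running total 411.0 mg).
Take 3 servings of sweet potato: spends $1.65, +159.0 mg calcium (running total 570.0 mg).
Take 3 servings of peanut butter: spends $1.50, +111.0 mg calcium (running total 681.0 mg).
Take 1.689 servings of sunflower seeds: spends $0.76, +37.2 mg calcium (running total 718.2 mg).
Filling greedily by calcium-per-dollar is optimal for one linear limit, giving 718.2 mg.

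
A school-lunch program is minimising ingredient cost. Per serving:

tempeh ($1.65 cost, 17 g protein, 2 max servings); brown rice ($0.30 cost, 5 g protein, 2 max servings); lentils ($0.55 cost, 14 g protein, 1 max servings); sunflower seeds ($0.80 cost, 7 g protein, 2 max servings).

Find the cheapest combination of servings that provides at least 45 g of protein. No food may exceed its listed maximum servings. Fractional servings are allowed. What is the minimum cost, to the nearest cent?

Cost per g of protein: lentils $0.0393, brown rice $0.0600, tempeh $0.0971, sunflower seeds $0.1143.
Take 1 serving of lentils: +14.0 g protein for $0.55 (total $0.55, still need 31.0 g).
Take 2 servings of brown rice: +10.0 g protein for $0.60 (total $1.15, still need 21.0 g).
Take 1.235 servings of tempeh: +21.0 g protein for $2.04 (total $3.19, still need 0.0 g).
Filling from the cheapest source first is optimal under one linear minimum: $3.19.

$3.19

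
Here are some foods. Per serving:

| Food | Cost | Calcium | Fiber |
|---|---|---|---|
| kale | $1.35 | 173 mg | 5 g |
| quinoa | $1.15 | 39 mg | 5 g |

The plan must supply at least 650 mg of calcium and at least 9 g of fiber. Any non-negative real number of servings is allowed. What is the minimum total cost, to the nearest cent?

For a min-cost LP with two ≥-constraints, a basic feasible solution has at most two positive variables.
kale only: max(650/173, 9/5) = 3.757 servings → $5.07.
quinoa only: max(650/39, 9/5) = 16.67 servings → $19.17.
kale + quinoa: intersection lies outside the first quadrant.
The minimum over all feasible corners is $5.07.

$5.07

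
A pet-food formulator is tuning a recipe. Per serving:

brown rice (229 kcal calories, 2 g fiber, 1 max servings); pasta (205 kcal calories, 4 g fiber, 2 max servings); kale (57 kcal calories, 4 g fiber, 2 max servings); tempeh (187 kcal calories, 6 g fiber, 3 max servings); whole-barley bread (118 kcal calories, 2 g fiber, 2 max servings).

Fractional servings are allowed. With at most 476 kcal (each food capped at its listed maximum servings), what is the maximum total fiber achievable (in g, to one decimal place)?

Fiber per kcal: kale 0.07018, tempeh 0.03209, pasta 0.01951, whole-barley bread 0.01695, brown rice 0.008734.
Take 2 servings of kale: uses 114 kcal, +8.0 g fiber (running total 8.0 g).
Take 1.936 servings of tempeh: uses 362 kcal, +11.6 g fiber (running total 19.6 g).
Filling greedily by fiber-per-kcal is optimal for one linear limit, giving 19.6 g.

19.6 g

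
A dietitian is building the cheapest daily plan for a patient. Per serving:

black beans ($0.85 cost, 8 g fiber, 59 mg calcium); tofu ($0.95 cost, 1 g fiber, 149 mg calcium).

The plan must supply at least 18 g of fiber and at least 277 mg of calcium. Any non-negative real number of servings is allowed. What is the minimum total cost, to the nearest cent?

$2.77

Minimising a linear cost over {fiber ≥ 18, calcium ≥ 277, servings ≥ 0} — the optimum is at a vertex, using one or two foods.
black beans only: max(18/8, 277/59) = 4.695 servings → $3.99.
tofu only: max(18/1, 277/149) = 18 servings → $17.10.
black beans + tofu with both tight: 2.123 servings and 1.019 servings → $2.77.
The minimum over all feasible corners is $2.77.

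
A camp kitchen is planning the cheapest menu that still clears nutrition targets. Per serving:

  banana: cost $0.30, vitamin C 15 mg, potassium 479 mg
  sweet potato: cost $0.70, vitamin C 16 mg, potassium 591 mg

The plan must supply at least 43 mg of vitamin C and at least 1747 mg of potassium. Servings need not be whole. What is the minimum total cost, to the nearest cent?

$1.09

With two linear requirements the optimum uses one or two foods; enumerate the corners.
banana only: max(43/15, 1747/479) = 3.647 servings → $1.09.
sweet potato only: max(43/16, 1747/591) = 2.956 servings → $2.07.
banana + sweet potato: intersection lies outside the first quadrant.
So the least-cost plan costs $1.09.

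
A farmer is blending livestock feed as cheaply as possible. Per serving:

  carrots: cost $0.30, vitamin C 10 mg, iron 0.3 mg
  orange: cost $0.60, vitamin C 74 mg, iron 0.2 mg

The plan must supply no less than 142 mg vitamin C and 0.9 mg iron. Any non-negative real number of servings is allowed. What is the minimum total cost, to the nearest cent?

Compare the cost at each extreme point of the feasible region.
carrots only: max(142/10, 0.9/0.3) = 14.2 servings → $4.26.
orange only: max(142/74, 0.9/0.2) = 4.5 servings → $2.70.
carrots + orange with both tight: 1.891 servings and 1.663 servings → $1.57.
The minimum over all feasible corners is $1.57.

$1.57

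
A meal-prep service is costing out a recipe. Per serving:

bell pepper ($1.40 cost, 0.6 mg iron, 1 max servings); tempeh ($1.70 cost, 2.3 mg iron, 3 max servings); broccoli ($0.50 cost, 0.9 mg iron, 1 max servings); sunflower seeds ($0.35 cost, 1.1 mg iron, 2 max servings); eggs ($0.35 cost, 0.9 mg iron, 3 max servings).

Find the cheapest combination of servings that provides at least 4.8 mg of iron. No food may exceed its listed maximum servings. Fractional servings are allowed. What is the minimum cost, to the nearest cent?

$1.71

Cost per mg of iron: sunflower seeds $0.3182, eggs $0.3889, broccoli $0.5556, tempeh $0.7391, bell pepper $2.3333.
Take 2 servings of sunflower seeds: +2.2 mg iron for $0.70 (total $0.70, still need 2.6 mg).
Take 2.889 servings of eggs: +2.6 mg iron for $1.01 (total $1.71, still need 0.0 mg).
Greedy by cheapest-per-mg is optimal for a single linear constraint, so the minimum cost is $1.71.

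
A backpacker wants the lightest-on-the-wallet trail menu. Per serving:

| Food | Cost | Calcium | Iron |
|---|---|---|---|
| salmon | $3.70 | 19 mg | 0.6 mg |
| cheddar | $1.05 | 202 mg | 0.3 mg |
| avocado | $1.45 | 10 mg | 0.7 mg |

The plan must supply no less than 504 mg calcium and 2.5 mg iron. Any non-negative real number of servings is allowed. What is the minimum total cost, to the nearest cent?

$6.19

salmon only: max(504/19, 2.5/0.6) = 26.53 servings → $98.15.
cheddar only: max(504/202, 2.5/0.3) = 8.333 servings → $8.75.
avocado only: max(504/10, 2.5/0.7) = 50.4 servings → $73.08.
salmon + cheddar with both tight: 3.063 servings and 2.207 servings → $13.65.
salmon + avocado: the both-tight solution has a negative serving — not a feasible corner.
cheddar + avocado with both tight: 2.368 servings and 2.556 servings → $6.19.
So the least-cost plan costs $6.19.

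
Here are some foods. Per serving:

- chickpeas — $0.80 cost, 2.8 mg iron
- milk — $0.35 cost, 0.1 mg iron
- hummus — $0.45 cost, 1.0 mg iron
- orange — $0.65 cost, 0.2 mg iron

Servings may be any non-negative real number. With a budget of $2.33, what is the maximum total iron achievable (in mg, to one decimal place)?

8.2 mg

Iron per dollar: chickpeas 3.5, hummus 2.222, orange 0.3077, milk 0.2857.
With no serving limits, spend the whole cost allowance on chickpeas: $2.33 / $0.80 × 2.8 mg = 8.2 mg.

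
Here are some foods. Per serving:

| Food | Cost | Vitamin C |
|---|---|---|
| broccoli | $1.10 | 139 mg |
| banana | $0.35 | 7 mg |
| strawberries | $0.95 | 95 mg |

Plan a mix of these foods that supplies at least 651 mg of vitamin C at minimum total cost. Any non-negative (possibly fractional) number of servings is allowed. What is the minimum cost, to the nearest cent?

$5.15

Cost per mg of vitamin C: broccoli $0.0079, strawberries $0.0100, banana $0.0500.
With no serving limits, use only broccoli: 651 mg / 139 mg = 4.683 servings × $1.10 = $5.15.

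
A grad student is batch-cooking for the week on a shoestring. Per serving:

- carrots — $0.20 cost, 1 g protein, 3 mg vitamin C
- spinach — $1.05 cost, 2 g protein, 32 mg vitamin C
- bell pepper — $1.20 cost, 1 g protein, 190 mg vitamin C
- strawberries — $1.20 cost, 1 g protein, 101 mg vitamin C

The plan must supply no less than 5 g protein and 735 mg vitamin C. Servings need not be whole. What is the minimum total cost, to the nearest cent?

$4.85

A basic optimal solution has at most two foods positive. Try each food alone and each pair with both targets met exactly.
carrots only: max(5/1, 735/3) = 245 servings → $49.00.
spinach only: max(5/2, 735/32) = 22.97 servings → $24.12.
bell pepper only: max(5/1, 735/190) = 5 servings → $6.00.
strawberries only: max(5/1, 735/101) = 7.277 servings → $8.73.
carrots + spinach: the both-tight solution has a negative serving — not a feasible corner.
carrots + bell pepper with both tight: 1.15 servings and 3.85 servings → $4.85.
carrots + strawberries: intersection lies outside the first quadrant.
spinach + bell pepper with both tight: 0.6178 servings and 3.764 servings → $5.17.
spinach + strawberries: the both-tight solution has a negative serving — not a feasible corner.
bell pepper + strawberries with both tight: 2.584 servings and 2.416 servings → $6.00.
Cheapest feasible corner: $4.85.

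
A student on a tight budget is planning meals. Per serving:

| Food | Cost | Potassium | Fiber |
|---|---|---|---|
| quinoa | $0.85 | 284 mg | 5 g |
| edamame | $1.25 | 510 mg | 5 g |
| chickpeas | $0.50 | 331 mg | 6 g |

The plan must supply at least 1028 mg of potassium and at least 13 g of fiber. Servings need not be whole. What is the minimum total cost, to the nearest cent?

Minimising a linear cost over {potassium ≥ 1028, fiber ≥ 13, servings ≥ 0} — the optimum is at a vertex, using one or two foods.
quinoa only: max(1028/284, 13/5) = 3.62 servings → $3.08.
edamame only: max(1028/510, 13/5) = 2.6 servings → $3.25.
chickpeas only: max(1028/331, 13/6) = 3.106 servings → $1.55.
quinoa + edamame with both tight: 1.319 servings and 1.281 servings → $2.72.
quinoa + chickpeas: the both-tight solution has a negative serving — not a feasible corner.
edamame + chickpeas with both tight: 1.327 servings and 1.06 servings → $2.19.
Cheapest feasible corner: $1.55.

$1.55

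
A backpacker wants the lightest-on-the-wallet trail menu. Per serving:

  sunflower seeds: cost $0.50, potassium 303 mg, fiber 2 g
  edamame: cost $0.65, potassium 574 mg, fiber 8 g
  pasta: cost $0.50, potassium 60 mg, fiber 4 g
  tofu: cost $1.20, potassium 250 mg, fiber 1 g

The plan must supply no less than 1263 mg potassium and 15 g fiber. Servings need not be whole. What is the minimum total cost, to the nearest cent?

$1.43

This is a tiny linear program; its minimum lies at a vertex of the feasible set. List the vertices and price them.
sunflower seeds only: max(1263/303, 15/2) = 7.5 servings → $3.75.
edamame only: max(1263/574, 15/8) = 2.2 servings → $1.43.
pasta only: max(1263/60, 15/4) = 21.05 servings → $10.53.
tofu only: max(1263/250, 15/1) = 15 servings → $18.00.
sunflower seeds + edamame with both tight: 1.171 servings and 1.582 servings → $1.61.
sunflower seeds + pasta with both tight: 3.802 servings and 1.849 servings → $2.83.
sunflower seeds + tofu: intersection lies outside the first quadrant.
edamame + pasta: intersection lies outside the first quadrant.
edamame + tofu with both tight: 1.744 servings and 1.048 servings → $2.39.
pasta + tofu with both tight: 2.646 servings and 4.417 servings → $6.62.
Cheapest feasible corner: $1.43.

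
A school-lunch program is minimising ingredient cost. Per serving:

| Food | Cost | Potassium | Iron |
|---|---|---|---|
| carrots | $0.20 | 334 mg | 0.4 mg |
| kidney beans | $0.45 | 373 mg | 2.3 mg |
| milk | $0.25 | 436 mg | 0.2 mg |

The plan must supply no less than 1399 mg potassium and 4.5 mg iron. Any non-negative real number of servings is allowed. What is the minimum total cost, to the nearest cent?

$1.18

Check every corner: each single food scaled to meet both minima, and each pair solved so both constraints bind.
carrots only: max(1399/334, 4.5/0.4) = 11.25 servings → $2.25.
kidney beans only: max(1399/373, 4.5/2.3) = 3.751 servings → $1.69.
milk only: max(1399/436, 4.5/0.2) = 22.5 servings → $5.62.
carrots + kidney beans with both tight: 2.487 servings and 1.524 servings → $1.18.
carrots + milk: intersection lies outside the first quadrant.
kidney beans + milk with both tight: 1.812 servings and 1.658 servings → $1.23.
So the least-cost plan costs $1.18.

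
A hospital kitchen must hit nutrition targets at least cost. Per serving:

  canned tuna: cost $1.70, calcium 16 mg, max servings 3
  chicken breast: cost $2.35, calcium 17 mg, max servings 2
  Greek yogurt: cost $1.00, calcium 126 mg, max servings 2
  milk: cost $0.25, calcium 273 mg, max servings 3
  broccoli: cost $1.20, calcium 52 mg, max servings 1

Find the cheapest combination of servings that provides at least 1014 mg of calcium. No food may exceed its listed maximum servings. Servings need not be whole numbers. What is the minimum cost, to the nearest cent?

$2.30

Cost per mg of calcium: milk $0.0009, Greek yogurt $0.0079, broccoli $0.0231, canned tuna $0.1062, chicken breast $0.1382.
Take 3 servings of milk: +819.0 mg calcium for $0.75 (total $0.75, still need 195.0 mg).
Take 1.548 servings of Greek yogurt: +195.0 mg calcium for $1.55 (total $2.30, still need 0.0 mg).
Filling from the cheapest source first is optimal under one linear minimum: $2.30.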